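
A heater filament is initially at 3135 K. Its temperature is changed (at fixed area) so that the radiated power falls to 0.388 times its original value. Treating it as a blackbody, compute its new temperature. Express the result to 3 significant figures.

T₂ ≈ 2.47×10³ K

P ∝ T⁴, so T₂/T₁ = (P₂/P₁)^(1/4) = (0.388)^(1/4) = 0.789238.
T₂ = 3135 × 0.789238 = 2.47×10³ K.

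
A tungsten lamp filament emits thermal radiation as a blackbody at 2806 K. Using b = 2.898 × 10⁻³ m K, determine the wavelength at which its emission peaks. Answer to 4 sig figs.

Wien's displacement law: λ_max = b/T = (2.898×10⁻³ m·K)/(2806 K) = 1.0328×10⁻⁶ m.
That is 1033 nm, in the infrared range.

λ_max ≈ 1033 nm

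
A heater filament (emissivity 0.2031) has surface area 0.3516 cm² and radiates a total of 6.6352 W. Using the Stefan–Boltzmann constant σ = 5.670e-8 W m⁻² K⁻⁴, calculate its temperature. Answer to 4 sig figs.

T ≈ 2012 K

Area A = 0.3516 cm² = 3.516×10⁻⁵ m².
P = εσAT⁴ ⇒ T = (P/(εσA))^(1/4) = (6.6352/(0.2031×5.670×10⁻⁸×3.516×10⁻⁵))^(1/4) = 2012 K.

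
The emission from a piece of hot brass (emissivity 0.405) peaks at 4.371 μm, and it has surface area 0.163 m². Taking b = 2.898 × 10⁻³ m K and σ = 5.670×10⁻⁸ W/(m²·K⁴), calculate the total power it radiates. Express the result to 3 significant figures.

Wien's law: T = b/λ_max = 2.898×10⁻³/4.371×10⁻⁶ = 663.006 K.
Area A = 0.163 m².
Then P = εσAT⁴ = 0.405×5.670×10⁻⁸×0.163×(663.006)⁴ = 723 W.

P ≈ 723 W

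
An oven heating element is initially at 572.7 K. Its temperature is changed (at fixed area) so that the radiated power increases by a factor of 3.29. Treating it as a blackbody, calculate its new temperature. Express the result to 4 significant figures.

T₂ ≈ 771.3 K

P ∝ T⁴, so T₂/T₁ = (P₂/P₁)^(1/4) = (3.29)^(1/4) = 1.34679.
T₂ = 572.7 × 1.34679 = 771.3 K.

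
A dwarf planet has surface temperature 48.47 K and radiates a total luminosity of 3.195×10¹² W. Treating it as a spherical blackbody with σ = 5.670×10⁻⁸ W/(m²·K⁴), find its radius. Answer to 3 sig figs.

L = 4πR²σT⁴ ⇒ R = √(L/(4πσT⁴)).
σT⁴ = 0.312950 W/m², so R = √(3.195×10¹²/(4π×0.312950)) = 9.01×10⁵ m.

R ≈ 9.01×10⁵ m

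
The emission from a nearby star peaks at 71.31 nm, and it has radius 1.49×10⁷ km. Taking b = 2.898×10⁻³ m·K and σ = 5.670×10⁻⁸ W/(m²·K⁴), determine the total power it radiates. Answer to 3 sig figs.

P ≈ 4.31×10³² W

Wien's law: T = b/λ_max = 2.898×10⁻³/7.131×10⁻⁸ = 40639.5 K.
Surface area A = 4πR² = 4π(1.49×10¹⁰ m)² = 2.78986×10²¹ m².
Then P = σAT⁴ = 5.670×10⁻⁸×2.78986×10²¹×(40639.5)⁴ = 4.31×10³² W.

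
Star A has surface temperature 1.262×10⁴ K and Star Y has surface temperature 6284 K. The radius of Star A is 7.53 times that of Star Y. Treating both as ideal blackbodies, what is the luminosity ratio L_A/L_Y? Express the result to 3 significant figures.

L ∝ R²T⁴, so L_A/L_Y = (R_A/R_Y)²(T_A/T_Y)⁴ = (7.53)² × (1.262×10⁴/6284)⁴ = 56.7009 × 16.2664 = 922.

L_A/L_Y ≈ 922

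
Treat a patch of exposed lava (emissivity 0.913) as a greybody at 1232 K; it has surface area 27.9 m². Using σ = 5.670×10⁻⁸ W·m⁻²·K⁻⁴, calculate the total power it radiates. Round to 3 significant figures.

Area A = 27.9 m².
P = εσAT⁴ = 0.913 × 5.670×10⁻⁸ × 27.9 × (1232)⁴ = 3.33×10⁶ W.

P ≈ 3.33×10⁶ W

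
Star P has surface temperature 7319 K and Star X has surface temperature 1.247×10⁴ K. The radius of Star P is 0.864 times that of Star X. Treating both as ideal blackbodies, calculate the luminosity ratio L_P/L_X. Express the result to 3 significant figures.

L_P/L_X ≈ 0.0886

L ∝ R²T⁴, so L_P/L_X = (R_P/R_X)²(T_P/T_X)⁴ = (0.864)² × (7319/1.247×10⁴)⁴ = 0.746496 × 0.118670 = 0.0886.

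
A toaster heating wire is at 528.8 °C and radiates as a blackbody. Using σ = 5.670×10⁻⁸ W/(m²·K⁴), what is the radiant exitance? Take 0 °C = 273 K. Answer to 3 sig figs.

T = 528.8 °C + 273 = 801.8 K.
Stefan–Boltzmann: I = σT⁴ = 5.670×10⁻⁸ × (801.8)⁴ = 2.34×10⁴ W/m².

I ≈ 2.34×10⁴ W/m²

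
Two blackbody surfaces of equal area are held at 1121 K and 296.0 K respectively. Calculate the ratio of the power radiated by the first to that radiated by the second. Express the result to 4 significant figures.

With equal areas, P₁/P₂ = (T₁/T₂)⁴ = (1121/296.0)⁴ = 205.7.

P₁/P₂ ≈ 205.7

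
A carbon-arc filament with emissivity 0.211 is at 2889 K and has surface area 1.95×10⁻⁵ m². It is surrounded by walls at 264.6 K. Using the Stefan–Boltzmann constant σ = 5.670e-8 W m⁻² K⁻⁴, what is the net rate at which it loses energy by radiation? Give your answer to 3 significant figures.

Net loss ≈ 16.3 W

Area A = 1.95×10⁻⁵ m².
Net radiated power P_net = εσA(T⁴ − T₀⁴) = 0.211×5.670×10⁻⁸×1.95×10⁻⁵×(2889⁴ − 264.6⁴).
T⁴ − T₀⁴ = 6.96611×10¹³ − 4.90184×10⁹ = 6.96562×10¹³ K⁴, so P_net = 16.3 W.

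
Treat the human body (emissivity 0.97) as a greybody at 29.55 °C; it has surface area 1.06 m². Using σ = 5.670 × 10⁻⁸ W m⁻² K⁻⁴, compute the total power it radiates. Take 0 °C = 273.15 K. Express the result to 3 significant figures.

T = 29.55 °C + 273.15 = 302.70 K.
Area A = 1.06 m².
P = εσAT⁴ = 0.97 × 5.670×10⁻⁸ × 1.06 × (302.70)⁴ = 489 W.

P ≈ 489 W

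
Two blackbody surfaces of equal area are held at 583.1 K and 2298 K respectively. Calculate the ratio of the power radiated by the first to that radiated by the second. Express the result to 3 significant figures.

P₁/P₂ ≈ 4.15×10⁻³

With equal areas, P₁/P₂ = (T₁/T₂)⁴ = (583.1/2298)⁴ = 4.15×10⁻³.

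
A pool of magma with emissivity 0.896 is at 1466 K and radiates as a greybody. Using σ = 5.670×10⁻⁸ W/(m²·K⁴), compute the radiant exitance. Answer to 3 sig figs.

Stefan–Boltzmann: I = εσT⁴ = 0.896 × 5.670×10⁻⁸ × (1466)⁴ = 2.35×10⁵ W/m².

I ≈ 2.35×10⁵ W/m²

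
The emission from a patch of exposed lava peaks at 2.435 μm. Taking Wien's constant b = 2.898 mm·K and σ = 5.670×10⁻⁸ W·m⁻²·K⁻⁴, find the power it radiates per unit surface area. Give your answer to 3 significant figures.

Wien's law: T = b/λ_max = 2.898×10⁻³/2.435×10⁻⁶ = 1190.14 K.
Then I = σT⁴ = 5.670×10⁻⁸×(1190.14)⁴ = 1.14×10⁵ W/m².

I ≈ 1.14×10⁵ W/m²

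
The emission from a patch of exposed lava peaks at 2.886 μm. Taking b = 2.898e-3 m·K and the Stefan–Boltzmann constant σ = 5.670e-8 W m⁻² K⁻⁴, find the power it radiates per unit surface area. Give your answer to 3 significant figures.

I ≈ 5.76×10⁴ W/m²

Wien's law: T = b/λ_max = 2.898×10⁻³/2.886×10⁻⁶ = 1004.16 K.
Then I = σT⁴ = 5.670×10⁻⁸×(1004.16)⁴ = 5.76×10⁴ W/m².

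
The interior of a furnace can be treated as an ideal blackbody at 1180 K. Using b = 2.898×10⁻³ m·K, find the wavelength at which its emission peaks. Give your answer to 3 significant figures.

Wien's displacement law: λ_max = b/T = (2.898×10⁻³ m·K)/(1180 K) = 2.456×10⁻⁶ m.
That is 2.46×10³ nm, in the infrared range.

λ_max ≈ 2.46×10³ nm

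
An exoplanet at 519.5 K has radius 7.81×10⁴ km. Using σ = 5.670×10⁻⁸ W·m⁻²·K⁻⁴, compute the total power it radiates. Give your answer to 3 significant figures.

P ≈ 3.17×10²⁰ W

Surface area A = 4πR² = 4π(7.81×10⁷ m)² = 7.66500×10¹⁶ m².
P = σAT⁴ = 5.670×10⁻⁸ × 7.66500×10¹⁶ × (519.5)⁴ = 3.17×10²⁰ W.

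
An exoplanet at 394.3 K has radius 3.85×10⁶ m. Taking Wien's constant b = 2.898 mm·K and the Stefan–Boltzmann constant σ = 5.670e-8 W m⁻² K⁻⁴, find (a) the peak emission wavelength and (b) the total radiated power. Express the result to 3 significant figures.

(a) λ_max = b/T = 2.898×10⁻³/394.3 = 7.350×10⁻⁶ m = 7.35 μm.
Surface area A = 4πR² = 4π(3.85×10⁶ m)² = 1.86265×10¹⁴ m².
(b) P = σAT⁴ = 5.670×10⁻⁸×1.86265×10¹⁴×(394.3)⁴ = 2.55×10¹⁷ W.

λ_max ≈ 7.35 μm; P ≈ 2.55×10¹⁷ W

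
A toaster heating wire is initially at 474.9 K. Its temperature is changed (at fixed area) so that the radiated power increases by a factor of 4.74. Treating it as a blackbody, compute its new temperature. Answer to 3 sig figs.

T₂ ≈ 701 K

P ∝ T⁴, so T₂/T₁ = (P₂/P₁)^(1/4) = (4.74)^(1/4) = 1.47552.
T₂ = 474.9 × 1.47552 = 701 K.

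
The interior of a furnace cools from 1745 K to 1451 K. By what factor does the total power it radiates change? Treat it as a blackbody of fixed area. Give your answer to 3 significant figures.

P₂/P₁ ≈ 0.478

P ∝ T⁴, so P₂/P₁ = (T₂/T₁)⁴ = (1451/1745)⁴ = (0.831519)⁴ = 0.478.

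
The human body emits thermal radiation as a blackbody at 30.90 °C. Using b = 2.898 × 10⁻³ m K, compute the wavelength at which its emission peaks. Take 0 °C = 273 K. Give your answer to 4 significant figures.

T = 30.90 °C + 273 = 303.90 K.
Wien's displacement law: λ_max = b/T = (2.898×10⁻³ m·K)/(303.90 K) = 9.5360×10⁻⁶ m.
That is 9.536 μm, in the infrared range.

λ_max ≈ 9.536 μm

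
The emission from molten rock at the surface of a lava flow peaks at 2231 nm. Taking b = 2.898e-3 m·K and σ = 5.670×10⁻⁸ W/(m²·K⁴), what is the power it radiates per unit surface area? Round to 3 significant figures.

Wien's law: T = b/λ_max = 2.898×10⁻³/2.231×10⁻⁶ = 1298.97 K.
Then I = σT⁴ = 5.670×10⁻⁸×(1298.97)⁴ = 1.61×10⁵ W/m².

I ≈ 1.61×10⁵ W/m²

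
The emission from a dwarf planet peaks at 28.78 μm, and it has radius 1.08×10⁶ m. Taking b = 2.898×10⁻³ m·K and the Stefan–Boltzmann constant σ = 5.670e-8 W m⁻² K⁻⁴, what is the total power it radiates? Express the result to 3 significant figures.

P ≈ 8.54×10¹³ W

Wien's law: T = b/λ_max = 2.898×10⁻³/2.878×10⁻⁵ = 100.695 K.
Surface area A = 4πR² = 4π(1.08×10⁶ m)² = 1.46574×10¹³ m².
Then P = σAT⁴ = 5.670×10⁻⁸×1.46574×10¹³×(100.695)⁴ = 8.54×10¹³ W.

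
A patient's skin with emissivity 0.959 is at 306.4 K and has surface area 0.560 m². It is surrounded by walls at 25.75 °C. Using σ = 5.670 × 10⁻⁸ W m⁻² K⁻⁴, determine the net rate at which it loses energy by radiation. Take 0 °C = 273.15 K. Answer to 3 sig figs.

Net loss ≈ 25.3 W

Surroundings: T = 25.75 °C + 273.15 = 298.90 K.
Area A = 0.560 m².
Net radiated power P_net = εσA(T⁴ − T₀⁴) = 0.959×5.670×10⁻⁸×0.560×(306.4⁴ − 298.90⁴).
T⁴ − T₀⁴ = 8.81363×10⁹ − 7.98185×10⁹ = 8.31780×10⁸ K⁴, so P_net = 25.3 W.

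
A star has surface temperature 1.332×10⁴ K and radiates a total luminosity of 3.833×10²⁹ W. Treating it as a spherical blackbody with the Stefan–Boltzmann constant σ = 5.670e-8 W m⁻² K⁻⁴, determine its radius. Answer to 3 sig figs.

L = 4πR²σT⁴ ⇒ R = √(L/(4πσT⁴)).
σT⁴ = 1.78484×10⁹ W/m², so R = √(3.833×10²⁹/(4π×1.78484×10⁹)) = 4.13×10⁹ m.

R ≈ 4.13×10⁹ m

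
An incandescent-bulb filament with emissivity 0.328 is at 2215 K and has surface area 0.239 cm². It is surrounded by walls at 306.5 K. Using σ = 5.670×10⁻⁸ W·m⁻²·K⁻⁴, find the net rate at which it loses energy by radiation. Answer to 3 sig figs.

Net loss ≈ 10.7 W

Area A = 0.239 cm² = 2.39×10⁻⁵ m².
Net radiated power P_net = εσA(T⁴ − T₀⁴) = 0.328×5.670×10⁻⁸×2.39×10⁻⁵×(2215⁴ − 306.5⁴).
T⁴ − T₀⁴ = 2.40710×10¹³ − 8.82515×10⁹ = 2.40622×10¹³ K⁴, so P_net = 10.7 W.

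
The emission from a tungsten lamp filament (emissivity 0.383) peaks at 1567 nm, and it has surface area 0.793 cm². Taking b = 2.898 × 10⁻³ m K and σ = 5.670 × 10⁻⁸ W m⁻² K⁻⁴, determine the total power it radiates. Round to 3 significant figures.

Wien's law: T = b/λ_max = 2.898×10⁻³/1.567×10⁻⁶ = 1849.39 K.
Area A = 0.793 cm² = 7.93×10⁻⁵ m².
Then P = εσAT⁴ = 0.383×5.670×10⁻⁸×7.93×10⁻⁵×(1849.39)⁴ = 20.1 W.

P ≈ 20.1 W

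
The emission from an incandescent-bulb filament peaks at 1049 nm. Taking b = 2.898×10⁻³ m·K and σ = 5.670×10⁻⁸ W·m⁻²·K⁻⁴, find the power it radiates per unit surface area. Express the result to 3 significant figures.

Wien's law: T = b/λ_max = 2.898×10⁻³/1.049×10⁻⁶ = 2762.63 K.
Then I = σT⁴ = 5.670×10⁻⁸×(2762.63)⁴ = 3.30×10⁶ W/m².

I ≈ 3.30×10⁶ W/m²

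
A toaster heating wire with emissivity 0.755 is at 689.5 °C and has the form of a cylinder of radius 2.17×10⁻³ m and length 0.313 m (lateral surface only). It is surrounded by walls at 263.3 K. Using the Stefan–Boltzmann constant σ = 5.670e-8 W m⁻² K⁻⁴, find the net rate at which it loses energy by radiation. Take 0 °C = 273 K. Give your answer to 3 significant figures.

Net loss ≈ 156 W

T = 689.5 °C + 273 = 962.5 K.
Lateral area A = 2πrL = 2π×2.17×10⁻³×0.313 = 4.26760×10⁻³ m².
Net radiated power P_net = εσA(T⁴ − T₀⁴) = 0.755×5.670×10⁻⁸×4.26760×10⁻³×(962.5⁴ − 263.3⁴).
T⁴ − T₀⁴ = 8.58229×10¹¹ − 4.80622×10⁹ = 8.53423×10¹¹ K⁴, so P_net = 156 W.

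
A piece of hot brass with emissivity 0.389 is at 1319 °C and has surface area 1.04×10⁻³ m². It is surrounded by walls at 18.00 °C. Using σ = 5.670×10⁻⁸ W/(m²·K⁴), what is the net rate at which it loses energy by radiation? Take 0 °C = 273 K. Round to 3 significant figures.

T = 1319 °C + 273 = 1592 K.
Surroundings: T = 18.00 °C + 273 = 291.00 K.
Area A = 1.04×10⁻³ m².
Net radiated power P_net = εσA(T⁴ − T₀⁴) = 0.389×5.670×10⁻⁸×1.04×10⁻³×(1592⁴ − 291.00⁴).
T⁴ − T₀⁴ = 6.42351×10¹² − 7.17087×10⁹ = 6.41634×10¹² K⁴, so P_net = 147 W.

Net loss ≈ 147 W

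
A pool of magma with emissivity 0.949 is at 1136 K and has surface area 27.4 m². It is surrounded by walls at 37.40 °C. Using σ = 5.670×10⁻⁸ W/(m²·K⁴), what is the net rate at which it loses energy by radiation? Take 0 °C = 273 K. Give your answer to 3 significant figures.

Surroundings: T = 37.40 °C + 273 = 310.40 K.
Area A = 27.4 m².
Net radiated power P_net = εσA(T⁴ − T₀⁴) = 0.949×5.670×10⁻⁸×27.4×(1136⁴ − 310.40⁴).
T⁴ − T₀⁴ = 1.66538×10¹² − 9.28297×10⁹ = 1.65610×10¹² K⁴, so P_net = 2.44×10⁶ W.

Net loss ≈ 2.44×10⁶ W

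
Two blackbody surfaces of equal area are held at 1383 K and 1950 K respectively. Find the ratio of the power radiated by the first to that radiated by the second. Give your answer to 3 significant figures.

P₁/P₂ ≈ 0.253

With equal areas, P₁/P₂ = (T₁/T₂)⁴ = (1383/1950)⁴ = 0.253.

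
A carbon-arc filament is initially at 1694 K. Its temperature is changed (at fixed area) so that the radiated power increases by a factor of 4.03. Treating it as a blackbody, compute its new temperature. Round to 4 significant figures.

P ∝ T⁴, so T₂/T₁ = (P₂/P₁)^(1/4) = (4.03)^(1/4) = 1.41686.
T₂ = 1694 × 1.41686 = 2400 K.

T₂ ≈ 2400 K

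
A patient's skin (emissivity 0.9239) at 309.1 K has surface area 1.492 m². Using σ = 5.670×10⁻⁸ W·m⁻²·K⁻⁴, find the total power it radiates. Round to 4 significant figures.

Area A = 1.492 m².
P = εσAT⁴ = 0.9239 × 5.670×10⁻⁸ × 1.492 × (309.1)⁴ = 713.5 W.

P ≈ 713.5 W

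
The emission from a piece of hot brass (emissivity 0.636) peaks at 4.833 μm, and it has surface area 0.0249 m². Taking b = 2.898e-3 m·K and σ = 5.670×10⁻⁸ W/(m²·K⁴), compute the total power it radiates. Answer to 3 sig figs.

Wien's law: T = b/λ_max = 2.898×10⁻³/4.833×10⁻⁶ = 599.628 K.
Area A = 0.0249 m².
Then P = εσAT⁴ = 0.636×5.670×10⁻⁸×0.0249×(599.628)⁴ = 116 W.

P ≈ 116 W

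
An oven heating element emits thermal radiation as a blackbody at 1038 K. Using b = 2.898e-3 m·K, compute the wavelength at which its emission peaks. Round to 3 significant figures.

λ_max ≈ 2.79×10³ nm

Wien's displacement law: λ_max = b/T = (2.898×10⁻³ m·K)/(1038 K) = 2.792×10⁻⁶ m.
That is 2.79×10³ nm, in the infrared range.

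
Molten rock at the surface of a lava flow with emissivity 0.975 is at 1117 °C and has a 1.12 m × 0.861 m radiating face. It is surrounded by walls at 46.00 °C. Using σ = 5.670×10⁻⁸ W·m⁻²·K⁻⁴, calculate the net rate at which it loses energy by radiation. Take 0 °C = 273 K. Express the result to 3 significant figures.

T = 1117 °C + 273 = 1390 K.
Surroundings: T = 46.00 °C + 273 = 319.00 K.
Area A = 1.12 × 0.861 = 0.96432 m².
Net radiated power P_net = εσA(T⁴ − T₀⁴) = 0.975×5.670×10⁻⁸×0.96432×(1390⁴ − 319.00⁴).
T⁴ − T₀⁴ = 3.73301×10¹² − 1.03553×10¹⁰ = 3.72265×10¹² K⁴, so P_net = 1.98×10⁵ W.

Net loss ≈ 1.98×10⁵ W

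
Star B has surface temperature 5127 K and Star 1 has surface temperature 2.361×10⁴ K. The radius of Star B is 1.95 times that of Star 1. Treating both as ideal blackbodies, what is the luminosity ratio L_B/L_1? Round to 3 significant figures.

L_B/L_1 ≈ 8.46×10⁻³

L ∝ R²T⁴, so L_B/L_1 = (R_B/R_1)²(T_B/T_1)⁴ = (1.95)² × (5127/2.361×10⁴)⁴ = 3.8025 × 2.22366×10⁻³ = 8.46×10⁻³.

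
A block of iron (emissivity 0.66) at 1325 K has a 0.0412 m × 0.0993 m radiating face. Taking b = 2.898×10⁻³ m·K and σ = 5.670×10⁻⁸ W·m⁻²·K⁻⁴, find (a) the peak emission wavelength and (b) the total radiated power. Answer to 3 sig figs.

λ_max ≈ 2.19×10³ nm; P ≈ 472 W

(a) λ_max = b/T = 2.898×10⁻³/1325 = 2.187×10⁻⁶ m = 2.19×10³ nm.
Area A = 0.0412 × 0.0993 = 4.09116×10⁻³ m².
(b) P = εσAT⁴ = 0.66×5.670×10⁻⁸×4.09116×10⁻³×(1325)⁴ = 472 W.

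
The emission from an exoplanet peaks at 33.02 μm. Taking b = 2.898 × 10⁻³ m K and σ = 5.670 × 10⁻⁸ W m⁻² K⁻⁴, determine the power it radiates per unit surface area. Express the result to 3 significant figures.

I ≈ 3.36 W/m²

Wien's law: T = b/λ_max = 2.898×10⁻³/3.302×10⁻⁵ = 87.7650 K.
Then I = σT⁴ = 5.670×10⁻⁸×(87.7650)⁴ = 3.36 W/m².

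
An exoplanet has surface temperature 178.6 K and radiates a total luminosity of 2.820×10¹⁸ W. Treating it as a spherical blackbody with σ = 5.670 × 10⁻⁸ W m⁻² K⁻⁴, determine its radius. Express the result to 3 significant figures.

L = 4πR²σT⁴ ⇒ R = √(L/(4πσT⁴)).
σT⁴ = 57.6911 W/m², so R = √(2.820×10¹⁸/(4π×57.6911)) = 6.24×10⁷ m.

R ≈ 6.24×10⁷ m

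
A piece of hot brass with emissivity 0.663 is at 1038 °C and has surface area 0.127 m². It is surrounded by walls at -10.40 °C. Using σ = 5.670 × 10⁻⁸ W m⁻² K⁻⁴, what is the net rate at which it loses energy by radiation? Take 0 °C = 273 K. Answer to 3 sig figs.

Net loss ≈ 1.41×10⁴ W

T = 1038 °C + 273 = 1311 K.
Surroundings: T = -10.40 °C + 273 = 262.60 K.
Area A = 0.127 m².
Net radiated power P_net = εσA(T⁴ − T₀⁴) = 0.663×5.670×10⁻⁸×0.127×(1311⁴ − 262.60⁴).
T⁴ − T₀⁴ = 2.95400×10¹² − 4.75531×10⁹ = 2.94924×10¹² K⁴, so P_net = 1.41×10⁴ W.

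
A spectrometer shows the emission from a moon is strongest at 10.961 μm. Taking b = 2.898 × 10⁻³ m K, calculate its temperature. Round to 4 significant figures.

Wien's law gives T = b/λ_max = (2.898×10⁻³ m·K)/(1.0961×10⁻⁵ m) = 264.4 K.

T ≈ 264.4 K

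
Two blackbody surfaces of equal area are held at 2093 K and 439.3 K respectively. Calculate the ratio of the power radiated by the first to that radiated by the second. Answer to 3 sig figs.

With equal areas, P₁/P₂ = (T₁/T₂)⁴ = (2093/439.3)⁴ = 515.

P₁/P₂ ≈ 515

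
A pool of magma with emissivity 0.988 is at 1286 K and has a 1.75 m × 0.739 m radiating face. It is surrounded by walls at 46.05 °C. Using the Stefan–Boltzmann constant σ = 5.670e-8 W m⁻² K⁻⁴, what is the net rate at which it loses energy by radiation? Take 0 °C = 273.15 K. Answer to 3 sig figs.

Net loss ≈ 1.97×10⁵ W

Surroundings: T = 46.05 °C + 273.15 = 319.20 K.
Area A = 1.75 × 0.739 = 1.29325 m².
Net radiated power P_net = εσA(T⁴ − T₀⁴) = 0.988×5.670×10⁻⁸×1.29325×(1286⁴ − 319.20⁴).
T⁴ − T₀⁴ = 2.73504×10¹² − 1.03813×10¹⁰ = 2.72466×10¹² K⁴, so P_net = 1.97×10⁵ W.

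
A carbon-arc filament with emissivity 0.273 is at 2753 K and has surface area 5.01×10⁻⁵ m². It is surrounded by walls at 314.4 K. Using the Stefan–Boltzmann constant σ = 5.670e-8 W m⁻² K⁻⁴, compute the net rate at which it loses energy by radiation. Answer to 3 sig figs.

Area A = 5.01×10⁻⁵ m².
Net radiated power P_net = εσA(T⁴ − T₀⁴) = 0.273×5.670×10⁻⁸×5.01×10⁻⁵×(2753⁴ − 314.4⁴).
T⁴ − T₀⁴ = 5.74414×10¹³ − 9.77080×10⁹ = 5.74316×10¹³ K⁴, so P_net = 44.5 W.

Net loss ≈ 44.5 W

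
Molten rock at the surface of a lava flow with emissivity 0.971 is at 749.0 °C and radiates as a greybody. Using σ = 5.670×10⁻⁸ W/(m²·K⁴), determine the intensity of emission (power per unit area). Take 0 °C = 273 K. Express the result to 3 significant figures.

T = 749.0 °C + 273 = 1022.0 K.
Stefan–Boltzmann: I = εσT⁴ = 0.971 × 5.670×10⁻⁸ × (1022.0)⁴ = 6.01×10⁴ W/m².

I ≈ 6.01×10⁴ W/m²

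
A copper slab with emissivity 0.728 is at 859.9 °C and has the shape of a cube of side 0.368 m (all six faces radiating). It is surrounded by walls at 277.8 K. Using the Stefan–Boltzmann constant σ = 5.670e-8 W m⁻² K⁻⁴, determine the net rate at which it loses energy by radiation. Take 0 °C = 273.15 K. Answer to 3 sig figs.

Net loss ≈ 5.51×10⁴ W

T = 859.9 °C + 273.15 = 1133.05 K.
Area A = 6s² = 6×(0.368 m)² = 0.812544 m².
Net radiated power P_net = εσA(T⁴ − T₀⁴) = 0.728×5.670×10⁻⁸×0.812544×(1133.05⁴ − 277.8⁴).
T⁴ − T₀⁴ = 1.64815×10¹² − 5.95565×10⁹ = 1.64219×10¹² K⁴, so P_net = 5.51×10⁴ W.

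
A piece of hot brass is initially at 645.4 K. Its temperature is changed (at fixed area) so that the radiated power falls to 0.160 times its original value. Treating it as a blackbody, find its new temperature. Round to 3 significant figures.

T₂ ≈ 408 K

P ∝ T⁴, so T₂/T₁ = (P₂/P₁)^(1/4) = (0.160)^(1/4) = 0.632456.
T₂ = 645.4 × 0.632456 = 408 K.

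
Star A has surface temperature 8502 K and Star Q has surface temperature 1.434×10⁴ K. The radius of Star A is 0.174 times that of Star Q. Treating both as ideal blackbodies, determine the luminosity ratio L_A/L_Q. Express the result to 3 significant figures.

L ∝ R²T⁴, so L_A/L_Q = (R_A/R_Q)²(T_A/T_Q)⁴ = (0.174)² × (8502/1.434×10⁴)⁴ = 0.030276 × 0.123563 = 3.74×10⁻³.

L_A/L_Q ≈ 3.74×10⁻³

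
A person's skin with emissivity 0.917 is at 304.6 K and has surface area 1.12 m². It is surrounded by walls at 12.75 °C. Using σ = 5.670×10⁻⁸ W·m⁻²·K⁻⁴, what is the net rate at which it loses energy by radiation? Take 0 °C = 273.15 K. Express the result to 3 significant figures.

Surroundings: T = 12.75 °C + 273.15 = 285.90 K.
Area A = 1.12 m².
Net radiated power P_net = εσA(T⁴ − T₀⁴) = 0.917×5.670×10⁻⁸×1.12×(304.6⁴ − 285.90⁴).
T⁴ − T₀⁴ = 8.60834×10⁹ − 6.68123×10⁹ = 1.92711×10⁹ K⁴, so P_net = 112 W.

Net loss ≈ 112 W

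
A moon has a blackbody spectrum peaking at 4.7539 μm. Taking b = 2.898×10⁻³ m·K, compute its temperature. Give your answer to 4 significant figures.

Wien's law gives T = b/λ_max = (2.898×10⁻³ m·K)/(4.7539×10⁻⁶ m) = 609.6 K.

T ≈ 609.6 K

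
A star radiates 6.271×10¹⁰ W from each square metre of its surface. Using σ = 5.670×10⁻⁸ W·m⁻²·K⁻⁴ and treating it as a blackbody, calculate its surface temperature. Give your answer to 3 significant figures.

I = σT⁴, so T = (I/σ)^(1/4) = (6.271×10¹⁰/(5.670×10⁻⁸))^(1/4) = 3.24×10⁴ K.

T ≈ 3.24×10⁴ K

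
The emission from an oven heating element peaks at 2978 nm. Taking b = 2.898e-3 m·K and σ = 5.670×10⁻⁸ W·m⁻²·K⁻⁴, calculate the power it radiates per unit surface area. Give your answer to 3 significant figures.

I ≈ 5.08×10⁴ W/m²

Wien's law: T = b/λ_max = 2.898×10⁻³/2.978×10⁻⁶ = 973.136 K.
Then I = σT⁴ = 5.670×10⁻⁸×(973.136)⁴ = 5.08×10⁴ W/m².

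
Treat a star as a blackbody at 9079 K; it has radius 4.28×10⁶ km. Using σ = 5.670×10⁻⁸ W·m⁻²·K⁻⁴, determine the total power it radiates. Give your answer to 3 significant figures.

P ≈ 8.87×10²⁸ W

Surface area A = 4πR² = 4π(4.28×10⁹ m)² = 2.30196×10²⁰ m².
P = σAT⁴ = 5.670×10⁻⁸ × 2.30196×10²⁰ × (9079)⁴ = 8.87×10²⁸ W.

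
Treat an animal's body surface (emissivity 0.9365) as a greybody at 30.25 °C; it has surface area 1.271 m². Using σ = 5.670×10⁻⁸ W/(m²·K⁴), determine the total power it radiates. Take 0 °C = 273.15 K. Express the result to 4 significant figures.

T = 30.25 °C + 273.15 = 303.40 K.
Area A = 1.271 m².
P = εσAT⁴ = 0.9365 × 5.670×10⁻⁸ × 1.271 × (303.40)⁴ = 571.9 W.

P ≈ 571.9 W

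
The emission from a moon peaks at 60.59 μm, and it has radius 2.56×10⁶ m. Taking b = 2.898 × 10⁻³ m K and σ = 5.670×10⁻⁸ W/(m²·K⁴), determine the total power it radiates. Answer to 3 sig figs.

Wien's law: T = b/λ_max = 2.898×10⁻³/6.059×10⁻⁵ = 47.8297 K.
Surface area A = 4πR² = 4π(2.56×10⁶ m)² = 8.23550×10¹³ m².
Then P = σAT⁴ = 5.670×10⁻⁸×8.23550×10¹³×(47.8297)⁴ = 2.44×10¹³ W.

P ≈ 2.44×10¹³ W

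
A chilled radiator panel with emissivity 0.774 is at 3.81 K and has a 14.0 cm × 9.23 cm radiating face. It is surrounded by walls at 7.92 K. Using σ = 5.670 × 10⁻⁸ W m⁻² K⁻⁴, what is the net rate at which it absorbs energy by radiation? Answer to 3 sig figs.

Area A = 0.140 × 0.0923 = 0.012922 m².
Net radiated power P_net = εσA(T⁴ − T₀⁴) = 0.774×5.670×10⁻⁸×0.012922×(3.81⁴ − 7.92⁴).
T⁴ − T₀⁴ = 210.717 − 3934.60 = -3723.88 K⁴, so P_net = -2.11×10⁻⁶ W — negative, meaning a net gain of 2.11×10⁻⁶ W.

Net gain ≈ 2.11×10⁻⁶ W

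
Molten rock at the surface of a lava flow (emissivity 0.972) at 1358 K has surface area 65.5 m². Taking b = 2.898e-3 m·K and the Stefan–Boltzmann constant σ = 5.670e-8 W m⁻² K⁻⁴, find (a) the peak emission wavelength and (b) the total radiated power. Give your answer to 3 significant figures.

(a) λ_max = b/T = 2.898×10⁻³/1358 = 2.134×10⁻⁶ m = 2.13×10³ nm.
Area A = 65.5 m².
(b) P = εσAT⁴ = 0.972×5.670×10⁻⁸×65.5×(1358)⁴ = 1.23×10⁷ W.

λ_max ≈ 2.13×10³ nm; P ≈ 1.23×10⁷ W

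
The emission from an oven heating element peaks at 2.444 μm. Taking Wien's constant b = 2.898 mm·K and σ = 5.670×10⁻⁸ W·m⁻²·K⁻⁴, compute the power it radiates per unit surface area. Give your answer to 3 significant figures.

Wien's law: T = b/λ_max = 2.898×10⁻³/2.444×10⁻⁶ = 1185.76 K.
Then I = σT⁴ = 5.670×10⁻⁸×(1185.76)⁴ = 1.12×10⁵ W/m².

I ≈ 1.12×10⁵ W/m²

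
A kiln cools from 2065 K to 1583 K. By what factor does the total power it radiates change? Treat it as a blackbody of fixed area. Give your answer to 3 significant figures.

P ∝ T⁴, so P₂/P₁ = (T₂/T₁)⁴ = (1583/2065)⁴ = (0.766586)⁴ = 0.345.

P₂/P₁ ≈ 0.345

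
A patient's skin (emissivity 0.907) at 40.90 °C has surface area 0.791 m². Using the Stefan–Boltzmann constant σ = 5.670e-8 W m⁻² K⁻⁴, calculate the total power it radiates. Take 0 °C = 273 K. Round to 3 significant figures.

T = 40.90 °C + 273 = 313.90 K.
Area A = 0.791 m².
P = εσAT⁴ = 0.907 × 5.670×10⁻⁸ × 0.791 × (313.90)⁴ = 395 W.

P ≈ 395 W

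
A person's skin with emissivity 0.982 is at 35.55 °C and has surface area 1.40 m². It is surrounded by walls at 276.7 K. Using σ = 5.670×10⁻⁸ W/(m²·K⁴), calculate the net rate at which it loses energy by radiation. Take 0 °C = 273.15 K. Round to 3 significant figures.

Net loss ≈ 251 W

T = 35.55 °C + 273.15 = 308.70 K.
Area A = 1.40 m².
Net radiated power P_net = εσA(T⁴ − T₀⁴) = 0.982×5.670×10⁻⁸×1.40×(308.70⁴ − 276.7⁴).
T⁴ − T₀⁴ = 9.08127×10⁹ − 5.86188×10⁹ = 3.21939×10⁹ K⁴, so P_net = 251 W.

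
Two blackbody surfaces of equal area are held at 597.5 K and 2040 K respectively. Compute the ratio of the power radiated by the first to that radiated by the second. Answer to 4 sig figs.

With equal areas, P₁/P₂ = (T₁/T₂)⁴ = (597.5/2040)⁴ = 7.359×10⁻³.

P₁/P₂ ≈ 7.359×10⁻³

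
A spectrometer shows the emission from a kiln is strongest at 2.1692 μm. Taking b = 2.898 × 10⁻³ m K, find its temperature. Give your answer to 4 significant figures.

Wien's law gives T = b/λ_max = (2.898×10⁻³ m·K)/(2.1692×10⁻⁶ m) = 1336 K.

T ≈ 1336 K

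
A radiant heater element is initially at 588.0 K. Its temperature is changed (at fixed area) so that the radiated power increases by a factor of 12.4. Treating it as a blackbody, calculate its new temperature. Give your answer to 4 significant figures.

T₂ ≈ 1103 K

P ∝ T⁴, so T₂/T₁ = (P₂/P₁)^(1/4) = (12.4)^(1/4) = 1.87653.
T₂ = 588.0 × 1.87653 = 1103 K.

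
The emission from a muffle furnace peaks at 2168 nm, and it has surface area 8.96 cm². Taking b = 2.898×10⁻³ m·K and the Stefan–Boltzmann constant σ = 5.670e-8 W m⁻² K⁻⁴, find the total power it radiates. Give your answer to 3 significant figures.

Wien's law: T = b/λ_max = 2.898×10⁻³/2.168×10⁻⁶ = 1336.72 K.
Area A = 8.96 cm² = 8.96×10⁻⁴ m².
Then P = σAT⁴ = 5.670×10⁻⁸×8.96×10⁻⁴×(1336.72)⁴ = 162 W.

P ≈ 162 W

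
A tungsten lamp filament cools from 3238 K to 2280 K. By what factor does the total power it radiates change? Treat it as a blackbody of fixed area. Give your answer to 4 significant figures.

P ∝ T⁴, so P₂/P₁ = (T₂/T₁)⁴ = (2280/3238)⁴ = (0.704138)⁴ = 0.2458.

P₂/P₁ ≈ 0.2458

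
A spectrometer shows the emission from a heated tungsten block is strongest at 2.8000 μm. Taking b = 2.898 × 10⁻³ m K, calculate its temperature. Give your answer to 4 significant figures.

Wien's law gives T = b/λ_max = (2.898×10⁻³ m·K)/(2.8000×10⁻⁶ m) = 1035 K.

T ≈ 1035 K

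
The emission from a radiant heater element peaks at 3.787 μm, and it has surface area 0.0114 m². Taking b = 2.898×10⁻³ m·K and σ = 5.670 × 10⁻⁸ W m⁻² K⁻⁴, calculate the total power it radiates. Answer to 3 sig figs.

P ≈ 222 W

Wien's law: T = b/λ_max = 2.898×10⁻³/3.787×10⁻⁶ = 765.250 K.
Area A = 0.0114 m².
Then P = σAT⁴ = 5.670×10⁻⁸×0.0114×(765.250)⁴ = 222 W.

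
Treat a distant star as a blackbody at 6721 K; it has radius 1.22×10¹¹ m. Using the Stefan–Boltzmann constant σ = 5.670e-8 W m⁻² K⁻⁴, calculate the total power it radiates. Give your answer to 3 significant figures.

P ≈ 2.16×10³¹ W

Surface area A = 4πR² = 4π(1.22×10¹¹ m)² = 1.87038×10²³ m².
P = σAT⁴ = 5.670×10⁻⁸ × 1.87038×10²³ × (6721)⁴ = 2.16×10³¹ W.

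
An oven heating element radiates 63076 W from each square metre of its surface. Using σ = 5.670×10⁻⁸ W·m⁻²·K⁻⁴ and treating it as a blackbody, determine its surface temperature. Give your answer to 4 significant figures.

T ≈ 1027 K

I = σT⁴, so T = (I/σ)^(1/4) = (63076/(5.670×10⁻⁸))^(1/4) = 1027 K.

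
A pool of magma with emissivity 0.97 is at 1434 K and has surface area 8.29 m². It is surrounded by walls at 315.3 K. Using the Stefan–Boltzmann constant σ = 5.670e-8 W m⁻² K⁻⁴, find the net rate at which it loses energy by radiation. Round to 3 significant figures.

Area A = 8.29 m².
Net radiated power P_net = εσA(T⁴ − T₀⁴) = 0.97×5.670×10⁻⁸×8.29×(1434⁴ − 315.3⁴).
T⁴ − T₀⁴ = 4.22860×10¹² − 9.88316×10⁹ = 4.21872×10¹² K⁴, so P_net = 1.92×10⁶ W.

Net loss ≈ 1.92×10⁶ W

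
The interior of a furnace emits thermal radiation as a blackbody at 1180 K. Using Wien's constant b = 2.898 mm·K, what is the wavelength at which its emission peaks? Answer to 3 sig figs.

λ_max ≈ 2.46×10³ nm

Wien's displacement law: λ_max = b/T = (2.898×10⁻³ m·K)/(1180 K) = 2.456×10⁻⁶ m.
That is 2.46×10³ nm, in the infrared range.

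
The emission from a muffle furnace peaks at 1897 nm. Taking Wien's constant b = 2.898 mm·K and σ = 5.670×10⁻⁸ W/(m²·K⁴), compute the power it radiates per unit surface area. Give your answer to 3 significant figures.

Wien's law: T = b/λ_max = 2.898×10⁻³/1.897×10⁻⁶ = 1527.68 K.
Then I = σT⁴ = 5.670×10⁻⁸×(1527.68)⁴ = 3.09×10⁵ W/m².

I ≈ 3.09×10⁵ W/m²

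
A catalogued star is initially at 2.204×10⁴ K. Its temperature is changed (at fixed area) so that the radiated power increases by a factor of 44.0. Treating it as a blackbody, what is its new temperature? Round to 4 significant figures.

T₂ ≈ 5.676×10⁴ K

P ∝ T⁴, so T₂/T₁ = (P₂/P₁)^(1/4) = (44.0)^(1/4) = 2.57551.
T₂ = 2.204×10⁴ × 2.57551 = 5.676×10⁴ K.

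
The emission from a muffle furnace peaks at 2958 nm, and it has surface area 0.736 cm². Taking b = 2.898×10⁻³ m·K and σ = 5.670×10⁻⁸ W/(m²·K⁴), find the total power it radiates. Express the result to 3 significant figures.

P ≈ 3.84 W

Wien's law: T = b/λ_max = 2.898×10⁻³/2.958×10⁻⁶ = 979.716 K.
Area A = 0.736 cm² = 7.36×10⁻⁵ m².
Then P = σAT⁴ = 5.670×10⁻⁸×7.36×10⁻⁵×(979.716)⁴ = 3.84 W.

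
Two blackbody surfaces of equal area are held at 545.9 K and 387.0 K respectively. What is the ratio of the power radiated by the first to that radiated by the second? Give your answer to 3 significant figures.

With equal areas, P₁/P₂ = (T₁/T₂)⁴ = (545.9/387.0)⁴ = 3.96.

P₁/P₂ ≈ 3.96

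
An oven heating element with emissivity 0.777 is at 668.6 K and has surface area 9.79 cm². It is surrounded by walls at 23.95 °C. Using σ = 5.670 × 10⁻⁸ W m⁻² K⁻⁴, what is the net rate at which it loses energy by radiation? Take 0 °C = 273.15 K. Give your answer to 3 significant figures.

Surroundings: T = 23.95 °C + 273.15 = 297.10 K.
Area A = 9.79 cm² = 9.79×10⁻⁴ m².
Net radiated power P_net = εσA(T⁴ − T₀⁴) = 0.777×5.670×10⁻⁸×9.79×10⁻⁴×(668.6⁴ − 297.10⁴).
T⁴ − T₀⁴ = 1.99832×10¹¹ − 7.79131×10⁹ = 1.92041×10¹¹ K⁴, so P_net = 8.28 W.

Net loss ≈ 8.28 W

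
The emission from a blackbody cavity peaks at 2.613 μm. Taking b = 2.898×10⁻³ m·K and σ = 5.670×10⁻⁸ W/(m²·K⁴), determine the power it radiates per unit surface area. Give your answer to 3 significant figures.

I ≈ 8.58×10⁴ W/m²

Wien's law: T = b/λ_max = 2.898×10⁻³/2.613×10⁻⁶ = 1109.07 K.
Then I = σT⁴ = 5.670×10⁻⁸×(1109.07)⁴ = 8.58×10⁴ W/m².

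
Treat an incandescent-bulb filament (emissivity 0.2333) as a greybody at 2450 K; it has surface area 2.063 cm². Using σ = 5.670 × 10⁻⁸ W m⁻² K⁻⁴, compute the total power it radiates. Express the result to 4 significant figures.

Area A = 2.063 cm² = 2.063×10⁻⁴ m².
P = εσAT⁴ = 0.2333 × 5.670×10⁻⁸ × 2.063×10⁻⁴ × (2450)⁴ = 98.32 W.

P ≈ 98.32 W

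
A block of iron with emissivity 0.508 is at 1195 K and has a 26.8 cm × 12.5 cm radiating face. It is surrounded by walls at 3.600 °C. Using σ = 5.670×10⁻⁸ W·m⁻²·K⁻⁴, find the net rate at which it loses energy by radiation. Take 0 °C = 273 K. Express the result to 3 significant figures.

Net loss ≈ 1.96×10³ W

Surroundings: T = 3.600 °C + 273 = 276.600 K.
Area A = 0.268 × 0.125 = 0.0335 m².
Net radiated power P_net = εσA(T⁴ − T₀⁴) = 0.508×5.670×10⁻⁸×0.0335×(1195⁴ − 276.600⁴).
T⁴ − T₀⁴ = 2.03926×10¹² − 5.85341×10⁹ = 2.03341×10¹² K⁴, so P_net = 1.96×10³ W.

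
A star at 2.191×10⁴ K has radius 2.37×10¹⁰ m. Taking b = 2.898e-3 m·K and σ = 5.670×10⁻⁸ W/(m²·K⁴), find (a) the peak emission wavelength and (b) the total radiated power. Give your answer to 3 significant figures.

λ_max ≈ 132 nm; P ≈ 9.22×10³¹ W

(a) λ_max = b/T = 2.898×10⁻³/2.191×10⁴ = 1.323×10⁻⁷ m = 132 nm.
Surface area A = 4πR² = 4π(2.37×10¹⁰ m)² = 7.05840×10²¹ m².
(b) P = σAT⁴ = 5.670×10⁻⁸×7.05840×10²¹×(2.191×10⁴)⁴ = 9.22×10³¹ W.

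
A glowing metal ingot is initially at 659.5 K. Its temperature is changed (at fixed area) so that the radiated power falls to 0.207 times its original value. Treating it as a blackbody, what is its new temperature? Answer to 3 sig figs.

T₂ ≈ 445 K

P ∝ T⁴, so T₂/T₁ = (P₂/P₁)^(1/4) = (0.207)^(1/4) = 0.674517.
T₂ = 659.5 × 0.674517 = 445 K.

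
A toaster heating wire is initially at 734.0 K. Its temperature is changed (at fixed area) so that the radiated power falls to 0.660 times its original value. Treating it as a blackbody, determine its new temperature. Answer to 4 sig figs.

P ∝ T⁴, so T₂/T₁ = (P₂/P₁)^(1/4) = (0.660)^(1/4) = 0.901334.
T₂ = 734.0 × 0.901334 = 661.6 K.

T₂ ≈ 661.6 K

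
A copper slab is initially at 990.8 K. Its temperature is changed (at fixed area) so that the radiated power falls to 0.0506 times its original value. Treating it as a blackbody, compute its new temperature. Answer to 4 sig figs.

P ∝ T⁴, so T₂/T₁ = (P₂/P₁)^(1/4) = (0.0506)^(1/4) = 0.474283.
T₂ = 990.8 × 0.474283 = 469.9 K.

T₂ ≈ 469.9 K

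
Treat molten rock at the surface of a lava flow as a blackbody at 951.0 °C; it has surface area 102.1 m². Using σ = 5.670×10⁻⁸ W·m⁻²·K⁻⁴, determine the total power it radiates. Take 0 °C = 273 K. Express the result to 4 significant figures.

T = 951.0 °C + 273 = 1224.0 K.
Area A = 102.1 m².
P = σAT⁴ = 5.670×10⁻⁸ × 102.1 × (1224.0)⁴ = 1.299×10⁷ W.

P ≈ 1.299×10⁷ W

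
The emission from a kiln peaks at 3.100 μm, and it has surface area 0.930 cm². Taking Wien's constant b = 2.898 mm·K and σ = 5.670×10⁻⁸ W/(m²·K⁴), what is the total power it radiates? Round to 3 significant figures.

P ≈ 4.03 W

Wien's law: T = b/λ_max = 2.898×10⁻³/3.100×10⁻⁶ = 934.839 K.
Area A = 0.930 cm² = 9.30×10⁻⁵ m².
Then P = σAT⁴ = 5.670×10⁻⁸×9.30×10⁻⁵×(934.839)⁴ = 4.03 W.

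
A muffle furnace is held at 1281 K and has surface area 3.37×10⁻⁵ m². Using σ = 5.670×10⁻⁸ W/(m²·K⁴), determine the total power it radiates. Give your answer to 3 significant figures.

P ≈ 5.15 W

Area A = 3.37×10⁻⁵ m².
P = σAT⁴ = 5.670×10⁻⁸ × 3.37×10⁻⁵ × (1281)⁴ = 5.15 W.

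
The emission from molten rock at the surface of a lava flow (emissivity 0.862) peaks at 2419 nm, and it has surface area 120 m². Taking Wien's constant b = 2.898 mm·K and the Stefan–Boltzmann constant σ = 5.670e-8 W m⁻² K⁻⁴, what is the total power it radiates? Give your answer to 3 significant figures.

P ≈ 1.21×10⁷ W

Wien's law: T = b/λ_max = 2.898×10⁻³/2.419×10⁻⁶ = 1198.02 K.
Area A = 120 m².
Then P = εσAT⁴ = 0.862×5.670×10⁻⁸×120×(1198.02)⁴ = 1.21×10⁷ W.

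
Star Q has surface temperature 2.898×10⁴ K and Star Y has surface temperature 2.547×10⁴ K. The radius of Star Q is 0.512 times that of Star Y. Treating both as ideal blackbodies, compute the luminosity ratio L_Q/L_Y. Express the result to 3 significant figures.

L_Q/L_Y ≈ 0.439

L ∝ R²T⁴, so L_Q/L_Y = (R_Q/R_Y)²(T_Q/T_Y)⁴ = (0.512)² × (2.898×10⁴/2.547×10⁴)⁴ = 0.262144 × 1.67601 = 0.439.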